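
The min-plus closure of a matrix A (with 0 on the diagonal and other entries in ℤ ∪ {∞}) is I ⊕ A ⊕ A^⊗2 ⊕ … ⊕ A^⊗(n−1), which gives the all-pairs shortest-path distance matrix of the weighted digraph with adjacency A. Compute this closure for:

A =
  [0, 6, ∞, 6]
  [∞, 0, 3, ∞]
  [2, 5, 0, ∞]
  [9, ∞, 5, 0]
Closure =
  [0, 6, 9, 6]
  [5, 0, 3, 11]
  [2, 5, 0, 8]
  [7, 10, 5, 0]

This is the Floyd-Warshall all-pairs shortest-path computation. For each intermediate vertex k = 0, 1, …, 3, update dist[i][j] ← min(dist[i][j], dist[i][k] + dist[k][j]). The final matrix gives, for each (i, j), the minimum total weight of any directed path from i to j (possibly empty when i = j).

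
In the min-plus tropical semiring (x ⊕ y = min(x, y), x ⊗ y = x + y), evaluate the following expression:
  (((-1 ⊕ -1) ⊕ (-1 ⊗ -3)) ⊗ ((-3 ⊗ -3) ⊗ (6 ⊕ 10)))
(((-1 ⊕ -1) ⊕ (-1 ⊗ -3)) ⊗ ((-3 ⊗ -3) ⊗ (6 ⊕ 10))) = -4

Expand innermost to outermost. Recall ⊕ takes the minimum of its arguments and ⊗ takes their sum. Working out the expression (((-1 ⊕ -1) ⊕ (-1 ⊗ -3)) ⊗ ((-3 ⊗ -3) ⊗ (6 ⊕ 10))) gives -4.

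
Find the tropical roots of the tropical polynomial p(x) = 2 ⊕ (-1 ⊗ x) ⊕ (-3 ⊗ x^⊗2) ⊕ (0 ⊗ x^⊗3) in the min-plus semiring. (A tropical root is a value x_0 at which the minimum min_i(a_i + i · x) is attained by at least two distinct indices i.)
Roots: {-3, 2, 3}

Each tropical root is a break point of the lower envelope of the lines y = a_i + i · x (there are 4 lines, with slopes 0, 1, ..., 3). Only the lines that attain the minimum somewhere contribute to roots; other lines are dominated. Here the surviving (envelope) indices are i = 3, i = 2, i = 1, i = 0.
Intersections between consecutive envelope lines give the roots: for adjacent envelope indices i < j the intersection is x = (a_i − a_j) / (j − i). Reading off the sorted break points: {-3, 2, 3}.
Verification: at each break x_0, at least two indices attain the minimum of min_i(a_i + i · x_0).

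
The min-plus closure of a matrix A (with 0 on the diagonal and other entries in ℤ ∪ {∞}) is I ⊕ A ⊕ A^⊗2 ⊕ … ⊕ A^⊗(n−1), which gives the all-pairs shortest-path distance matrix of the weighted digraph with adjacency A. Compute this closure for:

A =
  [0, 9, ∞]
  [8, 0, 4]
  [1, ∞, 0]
Closure =
  [0, 9, 13]
  [5, 0, 4]
  [1, 10, 0]

This is the Floyd-Warshall all-pairs shortest-path computation. For each intermediate vertex k = 0, 1, …, 2, update dist[i][j] ← min(dist[i][j], dist[i][k] + dist[k][j]). The final matrix gives, for each (i, j), the minimum total weight of any directed path from i to j (possibly empty when i = j).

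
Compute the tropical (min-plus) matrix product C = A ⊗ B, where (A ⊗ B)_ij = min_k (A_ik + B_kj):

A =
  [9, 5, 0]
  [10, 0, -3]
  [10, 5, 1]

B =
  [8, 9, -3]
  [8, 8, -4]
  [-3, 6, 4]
A ⊗ B =
  [-3, 6, 1]
  [-6, 3, -4]
  [-2, 7, 1]

Apply the min-plus product entry-by-entry:
  C[0][0] = min over k of (A[0][0] + B[0][0] = 9 + 8 = 17, A[0][1] + B[1][0] = 5 + 8 = 13, A[0][2] + B[2][0] = 0 + -3 = -3) = -3 (attained at k = 2)
  C[0][1] = min over k of (A[0][0] + B[0][1] = 9 + 9 = 18, A[0][1] + B[1][1] = 5 + 8 = 13, A[0][2] + B[2][1] = 0 + 6 = 6) = 6 (attained at k = 2)
  C[0][2] = min over k of (A[0][0] + B[0][2] = 9 + -3 = 6, A[0][1] + B[1][2] = 5 + -4 = 1, A[0][2] + B[2][2] = 0 + 4 = 4) = 1 (attained at k = 1)
  C[1][0] = min over k of (A[1][0] + B[0][0] = 10 + 8 = 18, A[1][1] + B[1][0] = 0 + 8 = 8, A[1][2] + B[2][0] = -3 + -3 = -6) = -6 (attained at k = 2)
  C[1][1] = min over k of (A[1][0] + B[0][1] = 10 + 9 = 19, A[1][1] + B[1][1] = 0 + 8 = 8, A[1][2] + B[2][1] = -3 + 6 = 3) = 3 (attained at k = 2)
  C[1][2] = min over k of (A[1][0] + B[0][2] = 10 + -3 = 7, A[1][1] + B[1][2] = 0 + -4 = -4, A[1][2] + B[2][2] = -3 + 4 = 1) = -4 (attained at k = 1)
  C[2][0] = min over k of (A[2][0] + B[0][0] = 10 + 8 = 18, A[2][1] + B[1][0] = 5 + 8 = 13, A[2][2] + B[2][0] = 1 + -3 = -2) = -2 (attained at k = 2)
  C[2][1] = min over k of (A[2][0] + B[0][1] = 10 + 9 = 19, A[2][1] + B[1][1] = 5 + 8 = 13, A[2][2] + B[2][1] = 1 + 6 = 7) = 7 (attained at k = 2)
  C[2][2] = min over k of (A[2][0] + B[0][2] = 10 + -3 = 7, A[2][1] + B[1][2] = 5 + -4 = 1, A[2][2] + B[2][2] = 1 + 4 = 5) = 1 (attained at k = 1)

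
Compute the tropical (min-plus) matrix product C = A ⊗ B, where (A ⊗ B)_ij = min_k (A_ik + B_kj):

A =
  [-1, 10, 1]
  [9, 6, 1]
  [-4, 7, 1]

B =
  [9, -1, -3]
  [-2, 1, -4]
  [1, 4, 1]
A ⊗ B =
  [2, -2, -4]
  [2, 5, 2]
  [2, -5, -7]

Apply the min-plus product entry-by-entry:
  C[0][0] = min over k of (A[0][0] + B[0][0] = -1 + 9 = 8, A[0][1] + B[1][0] = 10 + -2 = 8, A[0][2] + B[2][0] = 1 + 1 = 2) = 2 (attained at k = 2)
  C[0][1] = min over k of (A[0][0] + B[0][1] = -1 + -1 = -2, A[0][1] + B[1][1] = 10 + 1 = 11, A[0][2] + B[2][1] = 1 + 4 = 5) = -2 (attained at k = 0)
  C[0][2] = min over k of (A[0][0] + B[0][2] = -1 + -3 = -4, A[0][1] + B[1][2] = 10 + -4 = 6, A[0][2] + B[2][2] = 1 + 1 = 2) = -4 (attained at k = 0)
  C[1][0] = min over k of (A[1][0] + B[0][0] = 9 + 9 = 18, A[1][1] + B[1][0] = 6 + -2 = 4, A[1][2] + B[2][0] = 1 + 1 = 2) = 2 (attained at k = 2)
  C[1][1] = min over k of (A[1][0] + B[0][1] = 9 + -1 = 8, A[1][1] + B[1][1] = 6 + 1 = 7, A[1][2] + B[2][1] = 1 + 4 = 5) = 5 (attained at k = 2)
  C[1][2] = min over k of (A[1][0] + B[0][2] = 9 + -3 = 6, A[1][1] + B[1][2] = 6 + -4 = 2, A[1][2] + B[2][2] = 1 + 1 = 2) = 2 (attained at k = 1)
  C[2][0] = min over k of (A[2][0] + B[0][0] = -4 + 9 = 5, A[2][1] + B[1][0] = 7 + -2 = 5, A[2][2] + B[2][0] = 1 + 1 = 2) = 2 (attained at k = 2)
  C[2][1] = min over k of (A[2][0] + B[0][1] = -4 + -1 = -5, A[2][1] + B[1][1] = 7 + 1 = 8, A[2][2] + B[2][1] = 1 + 4 = 5) = -5 (attained at k = 0)
  C[2][2] = min over k of (A[2][0] + B[0][2] = -4 + -3 = -7, A[2][1] + B[1][2] = 7 + -4 = 3, A[2][2] + B[2][2] = 1 + 1 = 2) = -7 (attained at k = 0)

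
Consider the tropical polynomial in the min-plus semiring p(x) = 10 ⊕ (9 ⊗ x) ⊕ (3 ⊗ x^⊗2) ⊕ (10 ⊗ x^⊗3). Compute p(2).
p(2) = 7

A tropical monomial a ⊗ x^⊗i evaluates to a + i · x. Evaluating each term at x = 2:
  Term 0 contributes 10 + 0 · 2 = 10
  Term 1 contributes 9 + 1 · 2 = 11
  Term 2 contributes 3 + 2 · 2 = 7
  Term 3 contributes 10 + 3 · 2 = 16
p(2) = ⊕ of these = min[10, 11, 7, 16] = 7.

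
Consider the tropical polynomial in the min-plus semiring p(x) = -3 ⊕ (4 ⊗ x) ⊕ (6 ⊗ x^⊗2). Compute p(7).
p(7) = -3

A tropical monomial a ⊗ x^⊗i evaluates to a + i · x. Evaluating each term at x = 7:
  Term 0 contributes -3 + 0 · 7 = -3
  Term 1 contributes 4 + 1 · 7 = 11
  Term 2 contributes 6 + 2 · 7 = 20
p(7) = ⊕ of these = min[-3, 11, 20] = -3.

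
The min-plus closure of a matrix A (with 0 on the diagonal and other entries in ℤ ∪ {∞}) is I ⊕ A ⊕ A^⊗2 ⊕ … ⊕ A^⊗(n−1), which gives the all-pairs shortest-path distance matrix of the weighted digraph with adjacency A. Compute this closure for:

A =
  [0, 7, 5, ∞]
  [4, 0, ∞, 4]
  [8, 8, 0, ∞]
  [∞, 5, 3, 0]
Closure =
  [0, 7, 5, 11]
  [4, 0, 7, 4]
  [8, 8, 0, 12]
  [9, 5, 3, 0]

This is the Floyd-Warshall all-pairs shortest-path computation. For each intermediate vertex k = 0, 1, …, 3, update dist[i][j] ← min(dist[i][j], dist[i][k] + dist[k][j]). The final matrix gives, for each (i, j), the minimum total weight of any directed path from i to j (possibly empty when i = j).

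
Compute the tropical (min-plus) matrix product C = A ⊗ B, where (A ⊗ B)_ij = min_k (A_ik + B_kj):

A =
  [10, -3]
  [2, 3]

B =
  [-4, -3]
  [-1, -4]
A ⊗ B =
  [-4, -7]
  [-2, -1]

Apply the min-plus product entry-by-entry:
  C[0][0] = min over k of (A[0][0] + B[0][0] = 10 + -4 = 6, A[0][1] + B[1][0] = -3 + -1 = -4) = -4 (attained at k = 1)
  C[0][1] = min over k of (A[0][0] + B[0][1] = 10 + -3 = 7, A[0][1] + B[1][1] = -3 + -4 = -7) = -7 (attained at k = 1)
  C[1][0] = min over k of (A[1][0] + B[0][0] = 2 + -4 = -2, A[1][1] + B[1][0] = 3 + -1 = 2) = -2 (attained at k = 0)
  C[1][1] = min over k of (A[1][0] + B[0][1] = 2 + -3 = -1, A[1][1] + B[1][1] = 3 + -4 = -1) = -1 (attained at k = 0)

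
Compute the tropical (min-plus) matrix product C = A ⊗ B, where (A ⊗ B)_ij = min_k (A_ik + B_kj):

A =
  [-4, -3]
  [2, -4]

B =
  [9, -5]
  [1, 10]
A ⊗ B =
  [-2, -9]
  [-3, -3]

Apply the min-plus product entry-by-entry:
  C[0][0] = min over k of (A[0][0] + B[0][0] = -4 + 9 = 5, A[0][1] + B[1][0] = -3 + 1 = -2) = -2 (attained at k = 1)
  C[0][1] = min over k of (A[0][0] + B[0][1] = -4 + -5 = -9, A[0][1] + B[1][1] = -3 + 10 = 7) = -9 (attained at k = 0)
  C[1][0] = min over k of (A[1][0] + B[0][0] = 2 + 9 = 11, A[1][1] + B[1][0] = -4 + 1 = -3) = -3 (attained at k = 1)
  C[1][1] = min over k of (A[1][0] + B[0][1] = 2 + -5 = -3, A[1][1] + B[1][1] = -4 + 10 = 6) = -3 (attained at k = 0)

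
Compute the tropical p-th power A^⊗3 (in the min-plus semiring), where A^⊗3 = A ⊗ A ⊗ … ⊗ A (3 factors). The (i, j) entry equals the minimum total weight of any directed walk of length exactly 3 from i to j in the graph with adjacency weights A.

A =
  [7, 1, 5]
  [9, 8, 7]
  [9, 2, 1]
A^⊗3 =
  [15, 8, 7]
  [17, 10, 9]
  [11, 4, 3]

Each entry (A^⊗3)_ij equals the minimum over all length-3 walks i = v_0 → v_1 → … → v_3 = j of Σ_t A[v_t][v_{t+1}]. For example, for (i, j) = (0, 2) we minimise over 9 possible intermediate vertex sequences; the minimum is 7, attained along the walk 0 → 2 → 2 → 2.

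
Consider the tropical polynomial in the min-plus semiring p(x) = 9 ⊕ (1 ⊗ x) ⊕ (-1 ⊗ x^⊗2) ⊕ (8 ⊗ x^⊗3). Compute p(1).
p(1) = 1

A tropical monomial a ⊗ x^⊗i evaluates to a + i · x. Evaluating each term at x = 1:
  Term 0 contributes 9 + 0 · 1 = 9
  Term 1 contributes 1 + 1 · 1 = 2
  Term 2 contributes -1 + 2 · 1 = 1
  Term 3 contributes 8 + 3 · 1 = 11
p(1) = ⊕ of these = min[9, 2, 1, 11] = 1.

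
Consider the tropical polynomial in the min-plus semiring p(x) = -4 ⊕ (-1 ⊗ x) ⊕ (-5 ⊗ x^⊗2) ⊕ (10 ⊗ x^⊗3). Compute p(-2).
p(-2) = -9

A tropical monomial a ⊗ x^⊗i evaluates to a + i · x. Evaluating each term at x = -2:
  Term 0 contributes -4 + 0 · -2 = -4
  Term 1 contributes -1 + 1 · -2 = -3
  Term 2 contributes -5 + 2 · -2 = -9
  Term 3 contributes 10 + 3 · -2 = 4
p(-2) = ⊕ of these = min[-4, -3, -9, 4] = -9.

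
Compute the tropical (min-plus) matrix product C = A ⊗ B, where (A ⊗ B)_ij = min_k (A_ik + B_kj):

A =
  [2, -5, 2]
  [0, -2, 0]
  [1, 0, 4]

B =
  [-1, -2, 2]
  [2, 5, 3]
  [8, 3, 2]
A ⊗ B =
  [-3, 0, -2]
  [-1, -2, 1]
  [0, -1, 3]

Apply the min-plus product entry-by-entry:
  C[0][0] = min over k of (A[0][0] + B[0][0] = 2 + -1 = 1, A[0][1] + B[1][0] = -5 + 2 = -3, A[0][2] + B[2][0] = 2 + 8 = 10) = -3 (attained at k = 1)
  C[0][1] = min over k of (A[0][0] + B[0][1] = 2 + -2 = 0, A[0][1] + B[1][1] = -5 + 5 = 0, A[0][2] + B[2][1] = 2 + 3 = 5) = 0 (attained at k = 0)
  C[0][2] = min over k of (A[0][0] + B[0][2] = 2 + 2 = 4, A[0][1] + B[1][2] = -5 + 3 = -2, A[0][2] + B[2][2] = 2 + 2 = 4) = -2 (attained at k = 1)
  C[1][0] = min over k of (A[1][0] + B[0][0] = 0 + -1 = -1, A[1][1] + B[1][0] = -2 + 2 = 0, A[1][2] + B[2][0] = 0 + 8 = 8) = -1 (attained at k = 0)
  C[1][1] = min over k of (A[1][0] + B[0][1] = 0 + -2 = -2, A[1][1] + B[1][1] = -2 + 5 = 3, A[1][2] + B[2][1] = 0 + 3 = 3) = -2 (attained at k = 0)
  C[1][2] = min over k of (A[1][0] + B[0][2] = 0 + 2 = 2, A[1][1] + B[1][2] = -2 + 3 = 1, A[1][2] + B[2][2] = 0 + 2 = 2) = 1 (attained at k = 1)
  C[2][0] = min over k of (A[2][0] + B[0][0] = 1 + -1 = 0, A[2][1] + B[1][0] = 0 + 2 = 2, A[2][2] + B[2][0] = 4 + 8 = 12) = 0 (attained at k = 0)
  C[2][1] = min over k of (A[2][0] + B[0][1] = 1 + -2 = -1, A[2][1] + B[1][1] = 0 + 5 = 5, A[2][2] + B[2][1] = 4 + 3 = 7) = -1 (attained at k = 0)
  C[2][2] = min over k of (A[2][0] + B[0][2] = 1 + 2 = 3, A[2][1] + B[1][2] = 0 + 3 = 3, A[2][2] + B[2][2] = 4 + 2 = 6) = 3 (attained at k = 0)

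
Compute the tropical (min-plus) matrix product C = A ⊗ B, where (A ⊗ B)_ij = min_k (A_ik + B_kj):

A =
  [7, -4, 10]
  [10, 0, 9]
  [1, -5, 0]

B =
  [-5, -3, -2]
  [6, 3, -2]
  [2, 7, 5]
A ⊗ B =
  [2, -1, -6]
  [5, 3, -2]
  [-4, -2, -7]

Apply the min-plus product entry-by-entry:
  C[0][0] = min over k of (A[0][0] + B[0][0] = 7 + -5 = 2, A[0][1] + B[1][0] = -4 + 6 = 2, A[0][2] + B[2][0] = 10 + 2 = 12) = 2 (attained at k = 0)
  C[0][1] = min over k of (A[0][0] + B[0][1] = 7 + -3 = 4, A[0][1] + B[1][1] = -4 + 3 = -1, A[0][2] + B[2][1] = 10 + 7 = 17) = -1 (attained at k = 1)
  C[0][2] = min over k of (A[0][0] + B[0][2] = 7 + -2 = 5, A[0][1] + B[1][2] = -4 + -2 = -6, A[0][2] + B[2][2] = 10 + 5 = 15) = -6 (attained at k = 1)
  C[1][0] = min over k of (A[1][0] + B[0][0] = 10 + -5 = 5, A[1][1] + B[1][0] = 0 + 6 = 6, A[1][2] + B[2][0] = 9 + 2 = 11) = 5 (attained at k = 0)
  C[1][1] = min over k of (A[1][0] + B[0][1] = 10 + -3 = 7, A[1][1] + B[1][1] = 0 + 3 = 3, A[1][2] + B[2][1] = 9 + 7 = 16) = 3 (attained at k = 1)
  C[1][2] = min over k of (A[1][0] + B[0][2] = 10 + -2 = 8, A[1][1] + B[1][2] = 0 + -2 = -2, A[1][2] + B[2][2] = 9 + 5 = 14) = -2 (attained at k = 1)
  C[2][0] = min over k of (A[2][0] + B[0][0] = 1 + -5 = -4, A[2][1] + B[1][0] = -5 + 6 = 1, A[2][2] + B[2][0] = 0 + 2 = 2) = -4 (attained at k = 0)
  C[2][1] = min over k of (A[2][0] + B[0][1] = 1 + -3 = -2, A[2][1] + B[1][1] = -5 + 3 = -2, A[2][2] + B[2][1] = 0 + 7 = 7) = -2 (attained at k = 0)
  C[2][2] = min over k of (A[2][0] + B[0][2] = 1 + -2 = -1, A[2][1] + B[1][2] = -5 + -2 = -7, A[2][2] + B[2][2] = 0 + 5 = 5) = -7 (attained at k = 1)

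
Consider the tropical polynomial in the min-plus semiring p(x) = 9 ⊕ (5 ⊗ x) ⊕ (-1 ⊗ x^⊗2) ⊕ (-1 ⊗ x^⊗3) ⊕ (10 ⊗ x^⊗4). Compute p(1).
p(1) = 1

A tropical monomial a ⊗ x^⊗i evaluates to a + i · x. Evaluating each term at x = 1:
  Term 0 contributes 9 + 0 · 1 = 9
  Term 1 contributes 5 + 1 · 1 = 6
  Term 2 contributes -1 + 2 · 1 = 1
  Term 3 contributes -1 + 3 · 1 = 2
  Term 4 contributes 10 + 4 · 1 = 14
p(1) = ⊕ of these = min[9, 6, 1, 2, 14] = 1.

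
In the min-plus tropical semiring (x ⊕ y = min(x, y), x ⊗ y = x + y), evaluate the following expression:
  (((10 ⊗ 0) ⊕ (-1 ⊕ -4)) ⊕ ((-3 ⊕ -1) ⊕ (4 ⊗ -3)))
(((10 ⊗ 0) ⊕ (-1 ⊕ -4)) ⊕ ((-3 ⊕ -1) ⊕ (4 ⊗ -3))) = -4

Expand innermost to outermost. Recall ⊕ takes the minimum of its arguments and ⊗ takes their sum. Working out the expression (((10 ⊗ 0) ⊕ (-1 ⊕ -4)) ⊕ ((-3 ⊕ -1) ⊕ (4 ⊗ -3))) gives -4.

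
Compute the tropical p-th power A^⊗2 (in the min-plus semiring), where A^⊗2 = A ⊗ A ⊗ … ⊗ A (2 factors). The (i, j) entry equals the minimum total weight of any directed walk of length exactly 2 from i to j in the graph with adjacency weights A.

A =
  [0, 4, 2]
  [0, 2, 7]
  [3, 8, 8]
A^⊗2 =
  [0, 4, 2]
  [0, 4, 2]
  [3, 7, 5]

Each entry (A^⊗2)_ij equals the minimum over all length-2 walks i = v_0 → v_1 → … → v_2 = j of Σ_t A[v_t][v_{t+1}]. For example, for (i, j) = (0, 2) we minimise over 3 possible intermediate vertex sequences; the minimum is 2, attained along the walk 0 → 0 → 2.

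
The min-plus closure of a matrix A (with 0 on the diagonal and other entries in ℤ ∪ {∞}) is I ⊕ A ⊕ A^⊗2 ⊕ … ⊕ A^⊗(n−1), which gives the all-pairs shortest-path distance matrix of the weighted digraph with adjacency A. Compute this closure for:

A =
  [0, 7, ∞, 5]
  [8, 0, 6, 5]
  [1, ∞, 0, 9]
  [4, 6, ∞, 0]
Closure =
  [0, 7, 13, 5]
  [7, 0, 6, 5]
  [1, 8, 0, 6]
  [4, 6, 12, 0]

This is the Floyd-Warshall all-pairs shortest-path computation. For each intermediate vertex k = 0, 1, …, 3, update dist[i][j] ← min(dist[i][j], dist[i][k] + dist[k][j]). The final matrix gives, for each (i, j), the minimum total weight of any directed path from i to j (possibly empty when i = j).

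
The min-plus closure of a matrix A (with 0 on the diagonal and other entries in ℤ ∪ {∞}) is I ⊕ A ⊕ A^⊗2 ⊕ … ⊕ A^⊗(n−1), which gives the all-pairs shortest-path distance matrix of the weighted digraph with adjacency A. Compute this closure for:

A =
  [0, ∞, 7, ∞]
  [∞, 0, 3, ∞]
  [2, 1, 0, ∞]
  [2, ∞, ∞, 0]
Closure =
  [0, 8, 7, ∞]
  [5, 0, 3, ∞]
  [2, 1, 0, ∞]
  [2, 10, 9, 0]

This is the Floyd-Warshall all-pairs shortest-path computation. For each intermediate vertex k = 0, 1, …, 3, update dist[i][j] ← min(dist[i][j], dist[i][k] + dist[k][j]). The final matrix gives, for each (i, j), the minimum total weight of any directed path from i to j (possibly empty when i = j).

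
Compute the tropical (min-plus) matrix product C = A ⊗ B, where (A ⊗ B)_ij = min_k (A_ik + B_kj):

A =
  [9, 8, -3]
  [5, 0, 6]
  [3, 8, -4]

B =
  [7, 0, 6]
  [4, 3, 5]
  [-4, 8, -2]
A ⊗ B =
  [-7, 5, -5]
  [2, 3, 4]
  [-8, 3, -6]

Apply the min-plus product entry-by-entry:
  C[0][0] = min over k of (A[0][0] + B[0][0] = 9 + 7 = 16, A[0][1] + B[1][0] = 8 + 4 = 12, A[0][2] + B[2][0] = -3 + -4 = -7) = -7 (attained at k = 2)
  C[0][1] = min over k of (A[0][0] + B[0][1] = 9 + 0 = 9, A[0][1] + B[1][1] = 8 + 3 = 11, A[0][2] + B[2][1] = -3 + 8 = 5) = 5 (attained at k = 2)
  C[0][2] = min over k of (A[0][0] + B[0][2] = 9 + 6 = 15, A[0][1] + B[1][2] = 8 + 5 = 13, A[0][2] + B[2][2] = -3 + -2 = -5) = -5 (attained at k = 2)
  C[1][0] = min over k of (A[1][0] + B[0][0] = 5 + 7 = 12, A[1][1] + B[1][0] = 0 + 4 = 4, A[1][2] + B[2][0] = 6 + -4 = 2) = 2 (attained at k = 2)
  C[1][1] = min over k of (A[1][0] + B[0][1] = 5 + 0 = 5, A[1][1] + B[1][1] = 0 + 3 = 3, A[1][2] + B[2][1] = 6 + 8 = 14) = 3 (attained at k = 1)
  C[1][2] = min over k of (A[1][0] + B[0][2] = 5 + 6 = 11, A[1][1] + B[1][2] = 0 + 5 = 5, A[1][2] + B[2][2] = 6 + -2 = 4) = 4 (attained at k = 2)
  C[2][0] = min over k of (A[2][0] + B[0][0] = 3 + 7 = 10, A[2][1] + B[1][0] = 8 + 4 = 12, A[2][2] + B[2][0] = -4 + -4 = -8) = -8 (attained at k = 2)
  C[2][1] = min over k of (A[2][0] + B[0][1] = 3 + 0 = 3, A[2][1] + B[1][1] = 8 + 3 = 11, A[2][2] + B[2][1] = -4 + 8 = 4) = 3 (attained at k = 0)
  C[2][2] = min over k of (A[2][0] + B[0][2] = 3 + 6 = 9, A[2][1] + B[1][2] = 8 + 5 = 13, A[2][2] + B[2][2] = -4 + -2 = -6) = -6 (attained at k = 2)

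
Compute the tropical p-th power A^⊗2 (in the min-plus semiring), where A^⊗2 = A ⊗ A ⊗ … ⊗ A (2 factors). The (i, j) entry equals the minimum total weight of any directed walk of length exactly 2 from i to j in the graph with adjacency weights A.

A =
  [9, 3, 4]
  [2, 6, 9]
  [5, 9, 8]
A^⊗2 =
  [5, 9, 12]
  [8, 5, 6]
  [11, 8, 9]

Each entry (A^⊗2)_ij equals the minimum over all length-2 walks i = v_0 → v_1 → … → v_2 = j of Σ_t A[v_t][v_{t+1}]. For example, for (i, j) = (0, 2) we minimise over 3 possible intermediate vertex sequences; the minimum is 12, attained along the walk 0 → 1 → 2.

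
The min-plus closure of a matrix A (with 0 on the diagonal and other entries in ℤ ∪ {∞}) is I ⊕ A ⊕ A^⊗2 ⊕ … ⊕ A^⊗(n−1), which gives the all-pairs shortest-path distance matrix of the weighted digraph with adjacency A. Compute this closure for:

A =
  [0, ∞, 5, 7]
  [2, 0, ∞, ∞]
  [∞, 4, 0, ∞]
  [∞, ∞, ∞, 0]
Closure =
  [0, 9, 5, 7]
  [2, 0, 7, 9]
  [6, 4, 0, 13]
  [∞, ∞, ∞, 0]

This is the Floyd-Warshall all-pairs shortest-path computation. For each intermediate vertex k = 0, 1, …, 3, update dist[i][j] ← min(dist[i][j], dist[i][k] + dist[k][j]). The final matrix gives, for each (i, j), the minimum total weight of any directed path from i to j (possibly empty when i = j).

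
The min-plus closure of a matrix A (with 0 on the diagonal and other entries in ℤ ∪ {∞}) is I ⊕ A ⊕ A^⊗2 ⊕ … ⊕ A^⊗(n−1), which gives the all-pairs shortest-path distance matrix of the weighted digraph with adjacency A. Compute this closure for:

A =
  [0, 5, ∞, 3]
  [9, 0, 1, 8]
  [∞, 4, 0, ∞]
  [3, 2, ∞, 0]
Closure =
  [0, 5, 6, 3]
  [9, 0, 1, 8]
  [13, 4, 0, 12]
  [3, 2, 3, 0]

This is the Floyd-Warshall all-pairs shortest-path computation. For each intermediate vertex k = 0, 1, …, 3, update dist[i][j] ← min(dist[i][j], dist[i][k] + dist[k][j]). The final matrix gives, for each (i, j), the minimum total weight of any directed path from i to j (possibly empty when i = j).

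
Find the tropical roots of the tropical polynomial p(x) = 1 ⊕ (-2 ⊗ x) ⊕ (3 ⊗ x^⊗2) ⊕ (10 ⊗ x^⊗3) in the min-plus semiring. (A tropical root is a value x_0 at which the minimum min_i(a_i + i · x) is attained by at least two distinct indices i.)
Roots: {-7, -5, 3}

Each tropical root is a break point of the lower envelope of the lines y = a_i + i · x (there are 4 lines, with slopes 0, 1, ..., 3). Only the lines that attain the minimum somewhere contribute to roots; other lines are dominated. Here the surviving (envelope) indices are i = 3, i = 2, i = 1, i = 0.
Intersections between consecutive envelope lines give the roots: for adjacent envelope indices i < j the intersection is x = (a_i − a_j) / (j − i). Reading off the sorted break points: {-7, -5, 3}.
Verification: at each break x_0, at least two indices attain the minimum of min_i(a_i + i · x_0).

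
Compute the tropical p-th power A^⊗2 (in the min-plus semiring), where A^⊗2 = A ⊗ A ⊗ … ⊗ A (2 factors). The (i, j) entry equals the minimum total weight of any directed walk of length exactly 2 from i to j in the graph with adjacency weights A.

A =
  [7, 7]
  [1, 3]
A^⊗2 =
  [8, 10]
  [4, 6]

Each entry (A^⊗2)_ij equals the minimum over all length-2 walks i = v_0 → v_1 → … → v_2 = j of Σ_t A[v_t][v_{t+1}]. For example, for (i, j) = (0, 1) we minimise over 2 possible intermediate vertex sequences; the minimum is 10, attained along the walk 0 → 1 → 1.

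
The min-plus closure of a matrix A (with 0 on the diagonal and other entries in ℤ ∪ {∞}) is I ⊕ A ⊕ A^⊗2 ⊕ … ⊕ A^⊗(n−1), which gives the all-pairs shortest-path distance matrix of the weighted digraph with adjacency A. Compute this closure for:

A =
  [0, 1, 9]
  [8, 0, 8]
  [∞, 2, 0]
Closure =
  [0, 1, 9]
  [8, 0, 8]
  [10, 2, 0]

This is the Floyd-Warshall all-pairs shortest-path computation. For each intermediate vertex k = 0, 1, …, 2, update dist[i][j] ← min(dist[i][j], dist[i][k] + dist[k][j]). The final matrix gives, for each (i, j), the minimum total weight of any directed path from i to j (possibly empty when i = j).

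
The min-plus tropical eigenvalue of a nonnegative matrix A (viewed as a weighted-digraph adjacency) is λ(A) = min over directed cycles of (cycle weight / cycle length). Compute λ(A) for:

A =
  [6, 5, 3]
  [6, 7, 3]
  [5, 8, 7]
λ(A) = 4

Enumerate directed cycles and compute their means (weight / length). Sample:
  cycle 0 → 0: weight = 6, length = 1, mean = 6/1 ≈ 6.000
  cycle 1 → 1: weight = 7, length = 1, mean = 7/1 ≈ 7.000
  cycle 2 → 2: weight = 7, length = 1, mean = 7/1 ≈ 7.000
  cycle 0 → 1 → 0: weight = 11, length = 2, mean = 11/2 ≈ 5.500
  cycle 0 → 2 → 0: weight = 8, length = 2, mean = 8/2 ≈ 4.000
  cycle 1 → 0 → 1: weight = 11, length = 2, mean = 11/2 ≈ 5.500
Minimum mean = 4.000, attained e.g. along the cycle 0 → 2 → 0 with weight 8 and length 2. So λ(A) = 8/2 = 4.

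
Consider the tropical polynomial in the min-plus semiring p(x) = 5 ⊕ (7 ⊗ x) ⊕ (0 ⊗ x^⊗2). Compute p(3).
p(3) = 5

A tropical monomial a ⊗ x^⊗i evaluates to a + i · x. Evaluating each term at x = 3:
  Term 0 contributes 5 + 0 · 3 = 5
  Term 1 contributes 7 + 1 · 3 = 10
  Term 2 contributes 0 + 2 · 3 = 6
p(3) = ⊕ of these = min[5, 10, 6] = 5.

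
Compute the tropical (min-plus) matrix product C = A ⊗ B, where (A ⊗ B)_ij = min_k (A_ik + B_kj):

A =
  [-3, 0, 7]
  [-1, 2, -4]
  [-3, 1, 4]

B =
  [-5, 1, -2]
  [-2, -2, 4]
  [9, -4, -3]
A ⊗ B =
  [-8, -2, -5]
  [-6, -8, -7]
  [-8, -2, -5]

Apply the min-plus product entry-by-entry:
  C[0][0] = min over k of (A[0][0] + B[0][0] = -3 + -5 = -8, A[0][1] + B[1][0] = 0 + -2 = -2, A[0][2] + B[2][0] = 7 + 9 = 16) = -8 (attained at k = 0)
  C[0][1] = min over k of (A[0][0] + B[0][1] = -3 + 1 = -2, A[0][1] + B[1][1] = 0 + -2 = -2, A[0][2] + B[2][1] = 7 + -4 = 3) = -2 (attained at k = 0)
  C[0][2] = min over k of (A[0][0] + B[0][2] = -3 + -2 = -5, A[0][1] + B[1][2] = 0 + 4 = 4, A[0][2] + B[2][2] = 7 + -3 = 4) = -5 (attained at k = 0)
  C[1][0] = min over k of (A[1][0] + B[0][0] = -1 + -5 = -6, A[1][1] + B[1][0] = 2 + -2 = 0, A[1][2] + B[2][0] = -4 + 9 = 5) = -6 (attained at k = 0)
  C[1][1] = min over k of (A[1][0] + B[0][1] = -1 + 1 = 0, A[1][1] + B[1][1] = 2 + -2 = 0, A[1][2] + B[2][1] = -4 + -4 = -8) = -8 (attained at k = 2)
  C[1][2] = min over k of (A[1][0] + B[0][2] = -1 + -2 = -3, A[1][1] + B[1][2] = 2 + 4 = 6, A[1][2] + B[2][2] = -4 + -3 = -7) = -7 (attained at k = 2)
  C[2][0] = min over k of (A[2][0] + B[0][0] = -3 + -5 = -8, A[2][1] + B[1][0] = 1 + -2 = -1, A[2][2] + B[2][0] = 4 + 9 = 13) = -8 (attained at k = 0)
  C[2][1] = min over k of (A[2][0] + B[0][1] = -3 + 1 = -2, A[2][1] + B[1][1] = 1 + -2 = -1, A[2][2] + B[2][1] = 4 + -4 = 0) = -2 (attained at k = 0)
  C[2][2] = min over k of (A[2][0] + B[0][2] = -3 + -2 = -5, A[2][1] + B[1][2] = 1 + 4 = 5, A[2][2] + B[2][2] = 4 + -3 = 1) = -5 (attained at k = 0)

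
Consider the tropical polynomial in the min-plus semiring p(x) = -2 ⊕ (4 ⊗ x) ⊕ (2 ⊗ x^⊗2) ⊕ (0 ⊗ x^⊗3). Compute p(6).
p(6) = -2

A tropical monomial a ⊗ x^⊗i evaluates to a + i · x. Evaluating each term at x = 6:
  Term 0 contributes -2 + 0 · 6 = -2
  Term 1 contributes 4 + 1 · 6 = 10
  Term 2 contributes 2 + 2 · 6 = 14
  Term 3 contributes 0 + 3 · 6 = 18
p(6) = ⊕ of these = min[-2, 10, 14, 18] = -2.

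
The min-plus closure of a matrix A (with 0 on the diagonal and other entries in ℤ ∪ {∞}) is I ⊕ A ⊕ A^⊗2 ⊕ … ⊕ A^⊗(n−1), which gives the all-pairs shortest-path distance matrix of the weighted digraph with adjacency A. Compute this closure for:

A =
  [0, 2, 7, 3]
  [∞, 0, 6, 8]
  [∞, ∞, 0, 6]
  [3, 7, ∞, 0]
Closure =
  [0, 2, 7, 3]
  [11, 0, 6, 8]
  [9, 11, 0, 6]
  [3, 5, 10, 0]

This is the Floyd-Warshall all-pairs shortest-path computation. For each intermediate vertex k = 0, 1, …, 3, update dist[i][j] ← min(dist[i][j], dist[i][k] + dist[k][j]). The final matrix gives, for each (i, j), the minimum total weight of any directed path from i to j (possibly empty when i = j).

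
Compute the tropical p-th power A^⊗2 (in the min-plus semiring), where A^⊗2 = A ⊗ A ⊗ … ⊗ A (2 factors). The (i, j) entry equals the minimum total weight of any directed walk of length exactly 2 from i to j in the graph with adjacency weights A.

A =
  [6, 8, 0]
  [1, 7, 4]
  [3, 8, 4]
A^⊗2 =
  [3, 8, 4]
  [7, 9, 1]
  [7, 11, 3]

Each entry (A^⊗2)_ij equals the minimum over all length-2 walks i = v_0 → v_1 → … → v_2 = j of Σ_t A[v_t][v_{t+1}]. For example, for (i, j) = (0, 2) we minimise over 3 possible intermediate vertex sequences; the minimum is 4, attained along the walk 0 → 2 → 2.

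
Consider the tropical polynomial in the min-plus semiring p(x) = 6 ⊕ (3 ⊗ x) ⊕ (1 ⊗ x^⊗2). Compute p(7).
p(7) = 6

A tropical monomial a ⊗ x^⊗i evaluates to a + i · x. Evaluating each term at x = 7:
  Term 0 contributes 6 + 0 · 7 = 6
  Term 1 contributes 3 + 1 · 7 = 10
  Term 2 contributes 1 + 2 · 7 = 15
p(7) = ⊕ of these = min[6, 10, 15] = 6.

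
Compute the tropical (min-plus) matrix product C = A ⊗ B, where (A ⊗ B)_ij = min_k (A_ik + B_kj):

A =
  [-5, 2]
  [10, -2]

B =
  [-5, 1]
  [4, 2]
A ⊗ B =
  [-10, -4]
  [2, 0]

Apply the min-plus product entry-by-entry:
  C[0][0] = min over k of (A[0][0] + B[0][0] = -5 + -5 = -10, A[0][1] + B[1][0] = 2 + 4 = 6) = -10 (attained at k = 0)
  C[0][1] = min over k of (A[0][0] + B[0][1] = -5 + 1 = -4, A[0][1] + B[1][1] = 2 + 2 = 4) = -4 (attained at k = 0)
  C[1][0] = min over k of (A[1][0] + B[0][0] = 10 + -5 = 5, A[1][1] + B[1][0] = -2 + 4 = 2) = 2 (attained at k = 1)
  C[1][1] = min over k of (A[1][0] + B[0][1] = 10 + 1 = 11, A[1][1] + B[1][1] = -2 + 2 = 0) = 0 (attained at k = 1)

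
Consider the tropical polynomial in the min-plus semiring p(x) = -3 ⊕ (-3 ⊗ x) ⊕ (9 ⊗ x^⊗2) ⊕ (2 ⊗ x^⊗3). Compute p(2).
p(2) = -3

A tropical monomial a ⊗ x^⊗i evaluates to a + i · x. Evaluating each term at x = 2:
  Term 0 contributes -3 + 0 · 2 = -3
  Term 1 contributes -3 + 1 · 2 = -1
  Term 2 contributes 9 + 2 · 2 = 13
  Term 3 contributes 2 + 3 · 2 = 8
p(2) = ⊕ of these = min[-3, -1, 13, 8] = -3.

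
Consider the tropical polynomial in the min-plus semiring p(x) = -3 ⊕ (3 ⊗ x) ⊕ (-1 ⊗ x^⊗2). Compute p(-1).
p(-1) = -3

A tropical monomial a ⊗ x^⊗i evaluates to a + i · x. Evaluating each term at x = -1:
  Term 0 contributes -3 + 0 · -1 = -3
  Term 1 contributes 3 + 1 · -1 = 2
  Term 2 contributes -1 + 2 · -1 = -3
p(-1) = ⊕ of these = min[-3, 2, -3] = -3.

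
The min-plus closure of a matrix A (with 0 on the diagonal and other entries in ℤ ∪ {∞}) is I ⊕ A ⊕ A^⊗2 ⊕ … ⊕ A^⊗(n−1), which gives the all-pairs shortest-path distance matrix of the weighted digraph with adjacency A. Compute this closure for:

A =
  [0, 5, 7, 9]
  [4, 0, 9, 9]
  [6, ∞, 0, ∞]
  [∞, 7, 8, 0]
Closure =
  [0, 5, 7, 9]
  [4, 0, 9, 9]
  [6, 11, 0, 15]
  [11, 7, 8, 0]

This is the Floyd-Warshall all-pairs shortest-path computation. For each intermediate vertex k = 0, 1, …, 3, update dist[i][j] ← min(dist[i][j], dist[i][k] + dist[k][j]). The final matrix gives, for each (i, j), the minimum total weight of any directed path from i to j (possibly empty when i = j).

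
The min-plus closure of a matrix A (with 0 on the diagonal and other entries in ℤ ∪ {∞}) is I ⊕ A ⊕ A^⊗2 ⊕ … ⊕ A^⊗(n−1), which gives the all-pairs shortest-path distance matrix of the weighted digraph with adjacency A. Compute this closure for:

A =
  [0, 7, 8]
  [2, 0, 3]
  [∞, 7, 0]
Closure =
  [0, 7, 8]
  [2, 0, 3]
  [9, 7, 0]

This is the Floyd-Warshall all-pairs shortest-path computation. For each intermediate vertex k = 0, 1, …, 2, update dist[i][j] ← min(dist[i][j], dist[i][k] + dist[k][j]). The final matrix gives, for each (i, j), the minimum total weight of any directed path from i to j (possibly empty when i = j).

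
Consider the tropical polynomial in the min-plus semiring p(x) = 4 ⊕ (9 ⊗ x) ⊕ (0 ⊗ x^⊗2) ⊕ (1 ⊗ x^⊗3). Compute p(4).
p(4) = 4

A tropical monomial a ⊗ x^⊗i evaluates to a + i · x. Evaluating each term at x = 4:
  Term 0 contributes 4 + 0 · 4 = 4
  Term 1 contributes 9 + 1 · 4 = 13
  Term 2 contributes 0 + 2 · 4 = 8
  Term 3 contributes 1 + 3 · 4 = 13
p(4) = ⊕ of these = min[4, 13, 8, 13] = 4.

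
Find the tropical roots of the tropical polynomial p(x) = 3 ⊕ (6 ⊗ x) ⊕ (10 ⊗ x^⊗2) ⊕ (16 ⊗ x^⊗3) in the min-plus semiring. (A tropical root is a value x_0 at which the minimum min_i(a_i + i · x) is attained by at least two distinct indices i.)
Roots: {-6, -4, -3}

Each tropical root is a break point of the lower envelope of the lines y = a_i + i · x (there are 4 lines, with slopes 0, 1, ..., 3). Only the lines that attain the minimum somewhere contribute to roots; other lines are dominated. Here the surviving (envelope) indices are i = 3, i = 2, i = 1, i = 0.
Intersections between consecutive envelope lines give the roots: for adjacent envelope indices i < j the intersection is x = (a_i − a_j) / (j − i). Reading off the sorted break points: {-6, -4, -3}.
Verification: at each break x_0, at least two indices attain the minimum of min_i(a_i + i · x_0).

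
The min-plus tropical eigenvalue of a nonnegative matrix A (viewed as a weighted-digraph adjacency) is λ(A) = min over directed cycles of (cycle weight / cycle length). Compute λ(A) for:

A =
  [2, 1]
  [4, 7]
λ(A) = 2

Enumerate directed cycles and compute their means (weight / length). Sample:
  cycle 0 → 0: weight = 2, length = 1, mean = 2/1 ≈ 2.000
  cycle 1 → 1: weight = 7, length = 1, mean = 7/1 ≈ 7.000
  cycle 0 → 1 → 0: weight = 5, length = 2, mean = 5/2 ≈ 2.500
  cycle 1 → 0 → 1: weight = 5, length = 2, mean = 5/2 ≈ 2.500
Minimum mean = 2.000, attained e.g. along the cycle 0 → 0 with weight 2 and length 1. So λ(A) = 2/1 = 2.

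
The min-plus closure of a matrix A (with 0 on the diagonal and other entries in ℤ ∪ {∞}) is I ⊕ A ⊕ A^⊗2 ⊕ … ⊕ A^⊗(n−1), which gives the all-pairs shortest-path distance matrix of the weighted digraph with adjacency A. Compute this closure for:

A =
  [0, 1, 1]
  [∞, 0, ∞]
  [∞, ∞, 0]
Closure =
  [0, 1, 1]
  [∞, 0, ∞]
  [∞, ∞, 0]

This is the Floyd-Warshall all-pairs shortest-path computation. For each intermediate vertex k = 0, 1, …, 2, update dist[i][j] ← min(dist[i][j], dist[i][k] + dist[k][j]). The final matrix gives, for each (i, j), the minimum total weight of any directed path from i to j (possibly empty when i = j).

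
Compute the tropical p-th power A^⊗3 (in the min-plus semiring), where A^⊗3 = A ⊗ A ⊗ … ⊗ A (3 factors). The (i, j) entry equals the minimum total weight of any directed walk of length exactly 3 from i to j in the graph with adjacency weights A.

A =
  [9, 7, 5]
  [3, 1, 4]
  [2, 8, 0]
A^⊗3 =
  [7, 9, 5]
  [5, 3, 4]
  [2, 8, 0]

Each entry (A^⊗3)_ij equals the minimum over all length-3 walks i = v_0 → v_1 → … → v_3 = j of Σ_t A[v_t][v_{t+1}]. For example, for (i, j) = (0, 2) we minimise over 9 possible intermediate vertex sequences; the minimum is 5, attained along the walk 0 → 2 → 2 → 2.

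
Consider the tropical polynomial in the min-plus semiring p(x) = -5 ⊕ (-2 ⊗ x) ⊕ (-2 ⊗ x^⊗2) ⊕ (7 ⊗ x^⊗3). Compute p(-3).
p(-3) = -8

A tropical monomial a ⊗ x^⊗i evaluates to a + i · x. Evaluating each term at x = -3:
  Term 0 contributes -5 + 0 · -3 = -5
  Term 1 contributes -2 + 1 · -3 = -5
  Term 2 contributes -2 + 2 · -3 = -8
  Term 3 contributes 7 + 3 · -3 = -2
p(-3) = ⊕ of these = min[-5, -5, -8, -2] = -8.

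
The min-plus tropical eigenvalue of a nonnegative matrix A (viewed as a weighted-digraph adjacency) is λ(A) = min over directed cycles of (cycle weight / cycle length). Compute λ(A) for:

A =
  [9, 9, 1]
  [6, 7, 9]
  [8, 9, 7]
λ(A) = 9/2

Enumerate directed cycles and compute their means (weight / length). Sample:
  cycle 0 → 0: weight = 9, length = 1, mean = 9/1 ≈ 9.000
  cycle 1 → 1: weight = 7, length = 1, mean = 7/1 ≈ 7.000
  cycle 2 → 2: weight = 7, length = 1, mean = 7/1 ≈ 7.000
  cycle 0 → 1 → 0: weight = 15, length = 2, mean = 15/2 ≈ 7.500
  cycle 0 → 2 → 0: weight = 9, length = 2, mean = 9/2 ≈ 4.500
  cycle 1 → 0 → 1: weight = 15, length = 2, mean = 15/2 ≈ 7.500
Minimum mean = 4.500, attained e.g. along the cycle 0 → 2 → 0 with weight 9 and length 2. So λ(A) = 9/2 = 9/2.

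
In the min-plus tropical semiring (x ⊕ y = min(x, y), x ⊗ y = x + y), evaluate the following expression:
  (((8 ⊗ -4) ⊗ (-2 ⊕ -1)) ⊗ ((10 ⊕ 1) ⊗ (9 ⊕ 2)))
(((8 ⊗ -4) ⊗ (-2 ⊕ -1)) ⊗ ((10 ⊕ 1) ⊗ (9 ⊕ 2))) = 5

Expand innermost to outermost. Recall ⊕ takes the minimum of its arguments and ⊗ takes their sum. Working out the expression (((8 ⊗ -4) ⊗ (-2 ⊕ -1)) ⊗ ((10 ⊕ 1) ⊗ (9 ⊕ 2))) gives 5.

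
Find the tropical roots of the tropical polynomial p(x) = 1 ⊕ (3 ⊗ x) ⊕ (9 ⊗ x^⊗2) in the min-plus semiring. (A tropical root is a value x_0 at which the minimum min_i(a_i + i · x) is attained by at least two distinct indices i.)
Roots: {-6, -2}

Each tropical root is a break point of the lower envelope of the lines y = a_i + i · x (there are 3 lines, with slopes 0, 1, ..., 2). Only the lines that attain the minimum somewhere contribute to roots; other lines are dominated. Here the surviving (envelope) indices are i = 2, i = 1, i = 0.
Intersections between consecutive envelope lines give the roots: for adjacent envelope indices i < j the intersection is x = (a_i − a_j) / (j − i). Reading off the sorted break points: {-6, -2}.
Verification: at each break x_0, at least two indices attain the minimum of min_i(a_i + i · x_0).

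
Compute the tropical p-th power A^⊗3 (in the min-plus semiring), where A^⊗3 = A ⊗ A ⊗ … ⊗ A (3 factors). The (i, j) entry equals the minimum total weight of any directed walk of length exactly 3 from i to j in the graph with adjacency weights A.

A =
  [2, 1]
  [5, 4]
A^⊗3 =
  [6, 5]
  [9, 8]

Each entry (A^⊗3)_ij equals the minimum over all length-3 walks i = v_0 → v_1 → … → v_3 = j of Σ_t A[v_t][v_{t+1}]. For example, for (i, j) = (0, 1) we minimise over 4 possible intermediate vertex sequences; the minimum is 5, attained along the walk 0 → 0 → 0 → 1.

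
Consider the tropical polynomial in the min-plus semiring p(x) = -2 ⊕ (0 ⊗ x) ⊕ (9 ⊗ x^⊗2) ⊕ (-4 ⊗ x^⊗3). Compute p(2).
p(2) = -2

A tropical monomial a ⊗ x^⊗i evaluates to a + i · x. Evaluating each term at x = 2:
  Term 0 contributes -2 + 0 · 2 = -2
  Term 1 contributes 0 + 1 · 2 = 2
  Term 2 contributes 9 + 2 · 2 = 13
  Term 3 contributes -4 + 3 · 2 = 2
p(2) = ⊕ of these = min[-2, 2, 13, 2] = -2.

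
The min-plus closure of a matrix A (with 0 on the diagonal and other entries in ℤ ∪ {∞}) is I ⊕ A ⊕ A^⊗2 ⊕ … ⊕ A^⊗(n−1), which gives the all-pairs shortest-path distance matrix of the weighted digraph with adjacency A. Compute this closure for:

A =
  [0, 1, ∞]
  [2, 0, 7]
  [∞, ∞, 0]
Closure =
  [0, 1, 8]
  [2, 0, 7]
  [∞, ∞, 0]

This is the Floyd-Warshall all-pairs shortest-path computation. For each intermediate vertex k = 0, 1, …, 2, update dist[i][j] ← min(dist[i][j], dist[i][k] + dist[k][j]). The final matrix gives, for each (i, j), the minimum total weight of any directed path from i to j (possibly empty when i = j).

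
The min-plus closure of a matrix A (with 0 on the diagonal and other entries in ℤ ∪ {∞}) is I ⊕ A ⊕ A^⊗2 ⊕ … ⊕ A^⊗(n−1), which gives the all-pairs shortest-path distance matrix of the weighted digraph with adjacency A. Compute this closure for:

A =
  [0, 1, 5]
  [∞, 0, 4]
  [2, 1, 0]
Closure =
  [0, 1, 5]
  [6, 0, 4]
  [2, 1, 0]

This is the Floyd-Warshall all-pairs shortest-path computation. For each intermediate vertex k = 0, 1, …, 2, update dist[i][j] ← min(dist[i][j], dist[i][k] + dist[k][j]). The final matrix gives, for each (i, j), the minimum total weight of any directed path from i to j (possibly empty when i = j).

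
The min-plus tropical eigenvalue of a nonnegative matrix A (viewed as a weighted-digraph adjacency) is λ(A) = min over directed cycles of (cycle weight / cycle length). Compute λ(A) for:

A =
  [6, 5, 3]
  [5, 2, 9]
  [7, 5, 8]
λ(A) = 2

Enumerate directed cycles and compute their means (weight / length). Sample:
  cycle 0 → 0: weight = 6, length = 1, mean = 6/1 ≈ 6.000
  cycle 1 → 1: weight = 2, length = 1, mean = 2/1 ≈ 2.000
  cycle 2 → 2: weight = 8, length = 1, mean = 8/1 ≈ 8.000
  cycle 0 → 1 → 0: weight = 10, length = 2, mean = 10/2 ≈ 5.000
  cycle 0 → 2 → 0: weight = 10, length = 2, mean = 10/2 ≈ 5.000
  cycle 1 → 0 → 1: weight = 10, length = 2, mean = 10/2 ≈ 5.000
Minimum mean = 2.000, attained e.g. along the cycle 1 → 1 with weight 2 and length 1. So λ(A) = 2/1 = 2.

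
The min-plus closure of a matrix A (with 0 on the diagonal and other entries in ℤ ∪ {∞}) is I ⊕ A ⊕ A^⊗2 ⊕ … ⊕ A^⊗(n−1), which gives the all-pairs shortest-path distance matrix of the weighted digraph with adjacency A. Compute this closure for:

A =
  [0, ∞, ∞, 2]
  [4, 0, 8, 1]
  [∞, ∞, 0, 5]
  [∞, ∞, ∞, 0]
Closure =
  [0, ∞, ∞, 2]
  [4, 0, 8, 1]
  [∞, ∞, 0, 5]
  [∞, ∞, ∞, 0]

This is the Floyd-Warshall all-pairs shortest-path computation. For each intermediate vertex k = 0, 1, …, 3, update dist[i][j] ← min(dist[i][j], dist[i][k] + dist[k][j]). The final matrix gives, for each (i, j), the minimum total weight of any directed path from i to j (possibly empty when i = j).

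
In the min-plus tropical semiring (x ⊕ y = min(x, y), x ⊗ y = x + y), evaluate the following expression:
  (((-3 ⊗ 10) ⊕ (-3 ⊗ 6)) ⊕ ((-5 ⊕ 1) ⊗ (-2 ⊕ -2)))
(((-3 ⊗ 10) ⊕ (-3 ⊗ 6)) ⊕ ((-5 ⊕ 1) ⊗ (-2 ⊕ -2))) = -7

Expand innermost to outermost. Recall ⊕ takes the minimum of its arguments and ⊗ takes their sum. Working out the expression (((-3 ⊗ 10) ⊕ (-3 ⊗ 6)) ⊕ ((-5 ⊕ 1) ⊗ (-2 ⊕ -2))) gives -7.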